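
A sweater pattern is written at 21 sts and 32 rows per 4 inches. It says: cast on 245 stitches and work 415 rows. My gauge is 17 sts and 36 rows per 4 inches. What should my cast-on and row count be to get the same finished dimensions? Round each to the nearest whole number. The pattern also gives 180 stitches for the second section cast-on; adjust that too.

Stitches: 245 × 17/21 = 198.33 → 198.
Rows: 415 × 36/32 = 466.88 → 467.
second section cast-on: 180 × 17/21 = 145.71 → 146.

Cast on 198 stitches; work 467 rows; second section cast-on 146 stitches.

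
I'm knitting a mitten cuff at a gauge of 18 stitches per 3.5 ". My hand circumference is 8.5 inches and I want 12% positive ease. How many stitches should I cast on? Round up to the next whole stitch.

Finished = 8.5 × 1.12 = 9.52 in.
18 / 3.5 = 5.143 sts per inch.
9.52 × 5.143 = 48.96 sts.
→ 49 sts.

49 stitches.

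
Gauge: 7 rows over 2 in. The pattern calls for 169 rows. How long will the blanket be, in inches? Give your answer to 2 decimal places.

48.29 inches.

7 rows / 2 inch = 3.5 rows per inch.
169 / 3.5 = 48.286 inches.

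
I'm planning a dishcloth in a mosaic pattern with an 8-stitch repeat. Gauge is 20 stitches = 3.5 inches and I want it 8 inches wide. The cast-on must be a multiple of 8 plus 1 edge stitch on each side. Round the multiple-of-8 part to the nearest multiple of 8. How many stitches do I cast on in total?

20 / 3.5 = 5.714 sts per inch.
8 × 5.714 = 45.71 sts.
Less 2 edge sts → 43.71 for the repeat.
Nearest multiple of 8: 40.
Add back 2 edge sts → 42.

Cast on 42 stitches.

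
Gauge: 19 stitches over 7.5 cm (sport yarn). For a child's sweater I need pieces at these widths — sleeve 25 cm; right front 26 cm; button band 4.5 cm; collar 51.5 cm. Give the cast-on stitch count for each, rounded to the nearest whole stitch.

Rate = 19/7.5 = 2.533 sts per cm.
sleeve: 25 × 2.533 = 63.33 → 63.
right front: 26 × 2.533 = 65.87 → 66.
button band: 4.5 × 2.533 = 11.40 → 11.
collar: 51.5 × 2.533 = 130.47 → 130.

sleeve 63; right front 66; button band 11; collar 130.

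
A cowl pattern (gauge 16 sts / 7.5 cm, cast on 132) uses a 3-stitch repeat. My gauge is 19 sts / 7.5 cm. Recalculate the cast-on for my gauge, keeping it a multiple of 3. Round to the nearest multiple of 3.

156 stitches.

132 × 19 / 16 = 156.75.
Nearest multiple of 3: 156.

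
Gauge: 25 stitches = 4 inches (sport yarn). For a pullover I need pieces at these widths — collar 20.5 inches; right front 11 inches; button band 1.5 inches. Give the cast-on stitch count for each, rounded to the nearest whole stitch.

Rate = 25/4 = 6.25 sts per in.
collar: 20.5 × 6.25 = 128.12 → 128.
right front: 11 × 6.25 = 68.75 → 69.
button band: 1.5 × 6.25 = 9.38 → 9.

collar 128; right front 69; button band 9.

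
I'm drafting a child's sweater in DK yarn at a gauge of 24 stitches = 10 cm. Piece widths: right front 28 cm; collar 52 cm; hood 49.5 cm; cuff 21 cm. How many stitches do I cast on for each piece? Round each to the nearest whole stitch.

right front 67; collar 125; hood 119; cuff 50.

Rate = 24/10 = 2.4 sts per cm.
right front: 28 × 2.4 = 67.20 → 67.
collar: 52 × 2.4 = 124.80 → 125.
hood: 49.5 × 2.4 = 118.80 → 119.
cuff: 21 × 2.4 = 50.40 → 50.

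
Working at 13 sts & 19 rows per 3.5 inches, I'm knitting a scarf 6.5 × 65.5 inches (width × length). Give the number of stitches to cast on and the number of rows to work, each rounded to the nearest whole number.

Cast on 24 stitches and work 356 rows.

Stitch gauge = 13/3.5 = 3.714 sts/in; 6.5 × 3.714 = 24.14 → 24 sts.
Row gauge = 19/3.5 = 5.429 rows/in; 65.5 × 5.429 = 355.57 → 356 rows.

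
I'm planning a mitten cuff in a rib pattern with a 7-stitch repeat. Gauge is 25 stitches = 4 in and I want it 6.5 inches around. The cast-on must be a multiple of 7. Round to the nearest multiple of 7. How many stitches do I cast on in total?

25 / 4 = 6.25 sts per inch.
6.5 × 6.25 = 40.62 sts.
Nearest multiple of 7: 42.

CO 42 sts.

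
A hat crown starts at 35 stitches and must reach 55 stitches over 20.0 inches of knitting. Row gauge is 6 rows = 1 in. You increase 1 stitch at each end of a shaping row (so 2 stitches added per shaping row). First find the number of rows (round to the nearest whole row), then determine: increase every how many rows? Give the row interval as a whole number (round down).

Rows = 20.0 × 6 = 120.0 → 120 rows.
Stitches to add: 20 → 10 shaping rows (at 2 st each).
120 / 10 = 12.00 → every 12 rows.

Increase every 12th row.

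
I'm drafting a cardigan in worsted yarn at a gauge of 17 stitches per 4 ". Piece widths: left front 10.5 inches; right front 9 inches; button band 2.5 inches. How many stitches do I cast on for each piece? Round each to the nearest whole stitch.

left front 45; right front 38; button band 11.

Rate = 17/4 = 4.25 sts per in.
left front: 10.5 × 4.25 = 44.62 → 45.
right front: 9 × 4.25 = 38.25 → 38.
button band: 2.5 × 4.25 = 10.62 → 11.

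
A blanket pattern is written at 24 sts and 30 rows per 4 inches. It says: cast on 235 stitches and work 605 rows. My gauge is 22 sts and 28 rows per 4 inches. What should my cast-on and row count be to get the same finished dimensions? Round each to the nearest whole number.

Stitches: 235 × 22/24 = 215.42 → 215.
Rows: 605 × 28/30 = 564.67 → 565.

Cast on 215 stitches; work 565 rows.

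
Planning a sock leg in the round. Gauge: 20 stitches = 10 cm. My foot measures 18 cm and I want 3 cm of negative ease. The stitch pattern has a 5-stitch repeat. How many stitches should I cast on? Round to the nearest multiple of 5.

Finished = 18 − 3 = 15 cm.
20 / 10 = 2 sts/cm.
15 × 2 = 30.00 sts.
Nearest multiple of 5: 30.

Cast on 30 stitches.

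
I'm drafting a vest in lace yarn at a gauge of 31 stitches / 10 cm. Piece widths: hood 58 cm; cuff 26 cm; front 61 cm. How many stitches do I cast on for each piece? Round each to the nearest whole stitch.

hood 180; cuff 81; front 189.

Rate = 31/10 = 3.1 sts per cm.
hood: 58 × 3.1 = 179.80 → 180.
cuff: 26 × 3.1 = 80.60 → 81.
front: 61 × 3.1 = 189.10 → 189.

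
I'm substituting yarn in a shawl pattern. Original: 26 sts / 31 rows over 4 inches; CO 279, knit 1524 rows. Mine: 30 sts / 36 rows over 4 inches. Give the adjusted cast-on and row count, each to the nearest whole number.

Cast on 322 stitches; work 1770 rows.

Stitches: 279 × 30/26 = 321.92 → 322.
Rows: 1524 × 36/31 = 1769.81 → 1770.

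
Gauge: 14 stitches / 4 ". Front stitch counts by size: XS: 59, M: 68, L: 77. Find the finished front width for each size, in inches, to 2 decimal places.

14/4 = 3.5 sts per in.
XS: 59 / 3.5 = 16.857 → 16.86 in.
M: 68 / 3.5 = 19.429 → 19.43 in.
L: 77 / 3.5 = 22.000 → 22.00 in.

XS 16.86 inches; M 19.43 inches; L 22.00 inches.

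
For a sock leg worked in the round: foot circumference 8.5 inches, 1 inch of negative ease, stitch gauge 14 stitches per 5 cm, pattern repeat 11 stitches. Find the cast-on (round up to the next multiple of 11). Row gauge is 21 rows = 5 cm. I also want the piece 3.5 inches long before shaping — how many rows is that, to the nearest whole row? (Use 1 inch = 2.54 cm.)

Finished = 8.5 − 1 = 7.5 inches.
7.5 inches × 2.54 = 19.05 cm.
14/5 = 2.8 sts per cm; 19.05 × 2.8 = 53.34 sts.
Next multiple of 11 → 55.
3.5 inches = 8.89 cm; × 4.2 = 37.34 → 37 rows.

Cast on 55 stitches; work 37 rows.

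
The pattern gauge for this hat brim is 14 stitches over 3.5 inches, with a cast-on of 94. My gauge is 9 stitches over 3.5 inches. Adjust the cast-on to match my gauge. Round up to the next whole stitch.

CO 61 sts.

Scale factor = 9 / 14 = 0.643.
94 × 9 / 14 = 60.43 sts.
→ 61 sts.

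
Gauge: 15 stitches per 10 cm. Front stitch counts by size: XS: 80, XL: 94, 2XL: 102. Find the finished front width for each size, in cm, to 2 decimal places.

XS 53.33 cm; XL 62.67 cm; 2XL 68.00 cm.

15/10 = 1.5 sts per cm.
XS: 80 / 1.5 = 53.333 → 53.33 cm.
XL: 94 / 1.5 = 62.667 → 62.67 cm.
2XL: 102 / 1.5 = 68.000 → 68.00 cm.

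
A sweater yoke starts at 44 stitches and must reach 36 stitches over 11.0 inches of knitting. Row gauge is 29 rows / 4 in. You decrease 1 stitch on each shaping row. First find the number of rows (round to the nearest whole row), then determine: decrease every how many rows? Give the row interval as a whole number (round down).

Rows = 11.0 × 7.25 = 79.8 → 80 rows.
Stitches to remove: 8 → 8 shaping rows (at 1 st each).
80 / 8 = 10.00 → every 10 rows.

Decrease every 10th row.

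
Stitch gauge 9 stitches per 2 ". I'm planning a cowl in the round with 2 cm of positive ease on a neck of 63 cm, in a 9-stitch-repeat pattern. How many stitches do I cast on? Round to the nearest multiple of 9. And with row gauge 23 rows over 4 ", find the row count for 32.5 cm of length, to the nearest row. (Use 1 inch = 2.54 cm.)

Cast on 117 stitches; work 74 rows.

Finished = 63 + 2 = 65 cm.
65 cm × 1/2.54 = 25.59 inches.
9/2 = 4.5 sts per in; 25.59 × 4.5 = 115.16 sts.
Nearest multiple of 9 → 117.
32.5 cm = 12.80 inches; × 5.75 = 73.57 → 74 rows.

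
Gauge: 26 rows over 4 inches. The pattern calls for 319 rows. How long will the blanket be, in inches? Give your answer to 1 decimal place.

26 rows / 4 inch = 6.5 rows per inch.
319 / 6.5 = 49.08 inches.

49.1 inches.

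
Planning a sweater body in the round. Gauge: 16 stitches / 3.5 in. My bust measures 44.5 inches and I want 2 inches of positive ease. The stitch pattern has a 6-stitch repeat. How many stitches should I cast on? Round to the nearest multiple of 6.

Finished = 44.5 + 2 = 46.5 inches.
16 / 3.5 = 4.571 sts/in.
46.5 × 4.571 = 212.57 sts.
Nearest multiple of 6: 210.

Cast on 210 stitches.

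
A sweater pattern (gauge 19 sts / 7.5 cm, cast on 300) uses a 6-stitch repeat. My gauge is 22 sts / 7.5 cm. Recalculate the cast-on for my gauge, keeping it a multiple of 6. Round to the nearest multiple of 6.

Cast on 348 stitches.

300 × 22 / 19 = 347.37.
Nearest multiple of 6: 348.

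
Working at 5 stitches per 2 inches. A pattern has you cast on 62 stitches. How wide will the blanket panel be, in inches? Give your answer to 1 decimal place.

5 stitches / 2 inch = 2.5 stitches per inch.
62 / 2.5 = 24.80 inches.

24.8 inches.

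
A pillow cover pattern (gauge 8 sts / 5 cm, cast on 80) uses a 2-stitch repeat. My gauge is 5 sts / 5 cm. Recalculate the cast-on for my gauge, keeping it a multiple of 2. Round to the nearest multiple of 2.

80 × 5 / 8 = 50.00.
Nearest multiple of 2: 50.

Cast on 50 stitches.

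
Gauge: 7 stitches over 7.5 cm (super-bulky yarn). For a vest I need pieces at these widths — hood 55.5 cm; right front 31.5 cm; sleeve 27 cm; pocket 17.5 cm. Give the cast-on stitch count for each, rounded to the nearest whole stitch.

Rate = 7/7.5 = 0.933 sts per cm.
hood: 55.5 × 0.933 = 51.80 → 52.
right front: 31.5 × 0.933 = 29.40 → 29.
sleeve: 27 × 0.933 = 25.20 → 25.
pocket: 17.5 × 0.933 = 16.33 → 16.

hood 52; right front 29; sleeve 25; pocket 16.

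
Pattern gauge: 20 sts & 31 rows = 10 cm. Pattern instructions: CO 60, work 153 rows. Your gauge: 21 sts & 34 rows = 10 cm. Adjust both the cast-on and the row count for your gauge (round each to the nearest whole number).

Stitches: 60 × 21/20 = 63.00 → 63.
Rows: 153 × 34/31 = 167.81 → 168.

Cast on 63 stitches; work 168 rows.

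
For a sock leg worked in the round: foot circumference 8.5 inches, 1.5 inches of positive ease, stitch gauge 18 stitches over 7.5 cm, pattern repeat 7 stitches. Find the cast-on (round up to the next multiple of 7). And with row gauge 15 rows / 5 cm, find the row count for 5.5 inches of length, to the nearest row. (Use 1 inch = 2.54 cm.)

Cast on 63 stitches; work 42 rows.

Finished = 8.5 + 1.5 = 10 inches.
10 inches × 2.54 = 25.40 cm.
18/7.5 = 2.4 sts per cm; 25.40 × 2.4 = 60.96 sts.
Next multiple of 7 → 63.
5.5 inches = 13.97 cm; × 3 = 41.91 → 42 rows.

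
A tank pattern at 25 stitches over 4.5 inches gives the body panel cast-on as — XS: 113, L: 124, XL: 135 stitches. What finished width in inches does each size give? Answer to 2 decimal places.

XS 20.34 inches; L 22.32 inches; XL 24.30 inches.

25/4.5 = 5.556 sts per in.
XS: 113 / 5.556 = 20.340 → 20.34 in.
L: 124 / 5.556 = 22.320 → 22.32 in.
XL: 135 / 5.556 = 24.300 → 24.30 in.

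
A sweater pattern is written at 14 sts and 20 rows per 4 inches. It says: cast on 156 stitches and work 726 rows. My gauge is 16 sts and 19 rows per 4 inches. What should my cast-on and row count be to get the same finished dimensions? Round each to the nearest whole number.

Cast on 178 stitches; work 690 rows.

Stitches: 156 × 16/14 = 178.29 → 178.
Rows: 726 × 19/20 = 689.70 → 690.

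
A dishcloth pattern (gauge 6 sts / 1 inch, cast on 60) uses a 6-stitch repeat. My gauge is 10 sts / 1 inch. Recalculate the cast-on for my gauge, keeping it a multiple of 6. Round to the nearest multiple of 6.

CO 102 sts.

60 × 10 / 6 = 100.00.
Nearest multiple of 6: 102.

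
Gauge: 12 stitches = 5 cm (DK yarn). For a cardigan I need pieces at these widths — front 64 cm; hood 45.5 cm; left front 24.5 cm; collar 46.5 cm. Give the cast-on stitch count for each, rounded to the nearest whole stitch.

Rate = 12/5 = 2.4 sts per cm.
front: 64 × 2.4 = 153.60 → 154.
hood: 45.5 × 2.4 = 109.20 → 109.
left front: 24.5 × 2.4 = 58.80 → 59.
collar: 46.5 × 2.4 = 111.60 → 112.

front 154; hood 109; left front 59; collar 112.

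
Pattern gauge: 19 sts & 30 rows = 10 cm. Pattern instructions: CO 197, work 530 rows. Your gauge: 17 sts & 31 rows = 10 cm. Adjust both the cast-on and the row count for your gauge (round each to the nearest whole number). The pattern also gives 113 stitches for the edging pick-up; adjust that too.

Stitches: 197 × 17/19 = 176.26 → 176.
Rows: 530 × 31/30 = 547.67 → 548.
edging pick-up: 113 × 17/19 = 101.11 → 101.

Cast on 176 stitches; work 548 rows; edging pick-up 101 stitches.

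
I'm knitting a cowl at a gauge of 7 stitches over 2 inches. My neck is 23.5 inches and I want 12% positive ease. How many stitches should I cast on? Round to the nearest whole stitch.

Finished = 23.5 × 1.12 = 26.32 in.
7 / 2 = 3.5 sts per inch.
26.32 × 3.5 = 92.12 sts.
→ 92 sts.

92 stitches.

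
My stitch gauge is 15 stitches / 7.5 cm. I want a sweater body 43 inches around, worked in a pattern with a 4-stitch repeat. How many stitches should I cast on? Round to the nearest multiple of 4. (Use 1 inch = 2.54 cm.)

43 in = 43 × 2.54 = 109.22 cm.
15 / 7.5 = 2 sts/cm.
109.22 × 2 = 218.44 sts.
→ 220.

CO 220 sts.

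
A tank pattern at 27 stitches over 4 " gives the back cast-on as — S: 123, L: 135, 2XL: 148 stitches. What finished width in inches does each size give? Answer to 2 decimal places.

S 18.22 inches; L 20.00 inches; 2XL 21.93 inches.

27/4 = 6.75 sts per in.
S: 123 / 6.75 = 18.222 → 18.22 in.
L: 135 / 6.75 = 20.000 → 20.00 in.
2XL: 148 / 6.75 = 21.926 → 21.93 in.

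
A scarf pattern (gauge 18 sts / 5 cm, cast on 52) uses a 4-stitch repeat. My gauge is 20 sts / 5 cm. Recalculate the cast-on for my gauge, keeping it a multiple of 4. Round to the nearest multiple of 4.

56 stitches.

52 × 20 / 18 = 57.78.
Nearest multiple of 4: 56.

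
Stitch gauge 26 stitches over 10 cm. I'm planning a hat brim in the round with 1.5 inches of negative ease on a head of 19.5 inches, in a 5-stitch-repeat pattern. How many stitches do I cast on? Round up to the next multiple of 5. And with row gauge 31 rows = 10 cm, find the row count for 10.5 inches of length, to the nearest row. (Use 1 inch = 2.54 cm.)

Cast on 120 stitches; work 83 rows.

Finished = 19.5 − 1.5 = 18 inches.
18 inches × 2.54 = 45.72 cm.
26/10 = 2.6 sts per cm; 45.72 × 2.6 = 118.87 sts.
Next multiple of 5 → 120.
10.5 inches = 26.67 cm; × 3.1 = 82.68 → 83 rows.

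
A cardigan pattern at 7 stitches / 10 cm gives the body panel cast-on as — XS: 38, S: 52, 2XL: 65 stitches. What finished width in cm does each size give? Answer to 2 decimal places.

7/10 = 0.7 sts per cm.
XS: 38 / 0.7 = 54.286 → 54.29 cm.
S: 52 / 0.7 = 74.286 → 74.29 cm.
2XL: 65 / 0.7 = 92.857 → 92.86 cm.

XS 54.29 cm; S 74.29 cm; 2XL 92.86 cm.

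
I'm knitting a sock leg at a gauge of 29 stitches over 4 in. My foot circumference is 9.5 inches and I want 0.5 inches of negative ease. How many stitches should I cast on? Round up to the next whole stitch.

Finished = 9.5 − 0.5 = 9 in.
29 / 4 = 7.25 sts per inch.
9.00 × 7.25 = 65.25 sts.
→ 66 sts.

Cast on 66 stitches.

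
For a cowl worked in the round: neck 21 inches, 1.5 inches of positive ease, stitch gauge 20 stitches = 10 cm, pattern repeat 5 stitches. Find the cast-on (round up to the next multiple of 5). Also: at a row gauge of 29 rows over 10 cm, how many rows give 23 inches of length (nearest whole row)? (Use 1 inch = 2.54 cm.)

Finished = 21 + 1.5 = 22.5 inches.
22.5 inches × 2.54 = 57.15 cm.
20/10 = 2 sts per cm; 57.15 × 2 = 114.30 sts.
Next multiple of 5 → 115.
23 inches = 58.42 cm; × 2.9 = 169.42 → 169 rows.

Cast on 115 stitches; work 169 rows.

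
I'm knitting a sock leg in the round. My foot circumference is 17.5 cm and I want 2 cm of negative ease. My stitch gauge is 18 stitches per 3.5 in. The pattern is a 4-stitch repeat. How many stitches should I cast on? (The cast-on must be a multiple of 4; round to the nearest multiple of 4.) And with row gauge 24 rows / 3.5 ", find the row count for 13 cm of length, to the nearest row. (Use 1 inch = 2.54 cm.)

Finished = 17.5 − 2 = 15.5 cm.
15.5 cm × 1/2.54 = 6.10 inches.
18/3.5 = 5.143 sts per in; 6.10 × 5.143 = 31.38 sts.
Nearest multiple of 4 → 32.
13 cm = 5.12 inches; × 6.857 = 35.10 → 35 rows.

Cast on 32 stitches; work 35 rows.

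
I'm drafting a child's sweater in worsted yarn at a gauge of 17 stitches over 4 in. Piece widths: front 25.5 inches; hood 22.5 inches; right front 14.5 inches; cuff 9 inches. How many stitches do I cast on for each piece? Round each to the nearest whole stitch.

front 108; hood 96; right front 62; cuff 38.

Rate = 17/4 = 4.25 sts per in.
front: 25.5 × 4.25 = 108.38 → 108.
hood: 22.5 × 4.25 = 95.62 → 96.
right front: 14.5 × 4.25 = 61.62 → 62.
cuff: 9 × 4.25 = 38.25 → 38.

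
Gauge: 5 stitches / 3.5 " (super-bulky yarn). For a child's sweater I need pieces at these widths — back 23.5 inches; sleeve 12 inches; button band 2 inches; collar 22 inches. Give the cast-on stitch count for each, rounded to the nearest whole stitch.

back 34; sleeve 17; button band 3; collar 31.

Rate = 5/3.5 = 1.429 sts per in.
back: 23.5 × 1.429 = 33.57 → 34.
sleeve: 12 × 1.429 = 17.14 → 17.
button band: 2 × 1.429 = 2.86 → 3.
collar: 22 × 1.429 = 31.43 → 31.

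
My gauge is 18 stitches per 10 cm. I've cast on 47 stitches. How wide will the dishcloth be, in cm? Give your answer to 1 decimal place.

18 stitches / 10 cm = 1.8 stitches per cm.
47 / 1.8 = 26.11 cm.

26.1 cm.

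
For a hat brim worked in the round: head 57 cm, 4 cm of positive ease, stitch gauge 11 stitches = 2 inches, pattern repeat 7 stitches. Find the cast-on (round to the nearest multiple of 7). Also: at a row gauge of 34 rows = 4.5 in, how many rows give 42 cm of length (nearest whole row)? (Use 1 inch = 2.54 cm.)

Cast on 133 stitches; work 125 rows.

Finished = 57 + 4 = 61 cm.
61 cm × 1/2.54 = 24.02 inches.
11/2 = 5.5 sts per in; 24.02 × 5.5 = 132.09 sts.
Nearest multiple of 7 → 133.
42 cm = 16.54 inches; × 7.556 = 124.93 → 125 rows.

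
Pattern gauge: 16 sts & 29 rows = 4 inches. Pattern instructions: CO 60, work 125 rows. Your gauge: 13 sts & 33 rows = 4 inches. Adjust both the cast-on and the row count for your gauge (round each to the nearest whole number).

Cast on 49 stitches; work 142 rows.

Stitches: 60 × 13/16 = 48.75 → 49.
Rows: 125 × 33/29 = 142.24 → 142.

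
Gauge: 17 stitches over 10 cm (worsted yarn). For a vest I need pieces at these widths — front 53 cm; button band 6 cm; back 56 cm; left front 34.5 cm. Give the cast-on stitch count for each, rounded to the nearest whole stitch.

Rate = 17/10 = 1.7 sts per cm.
front: 53 × 1.7 = 90.10 → 90.
button band: 6 × 1.7 = 10.20 → 10.
back: 56 × 1.7 = 95.20 → 95.
left front: 34.5 × 1.7 = 58.65 → 59.

front 90; button band 10; back 95; left front 59.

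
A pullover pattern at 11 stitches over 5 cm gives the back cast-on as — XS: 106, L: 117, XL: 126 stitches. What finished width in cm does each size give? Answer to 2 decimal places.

11/5 = 2.2 sts per cm.
XS: 106 / 2.2 = 48.182 → 48.18 cm.
L: 117 / 2.2 = 53.182 → 53.18 cm.
XL: 126 / 2.2 = 57.273 → 57.27 cm.

XS 48.18 cm; L 53.18 cm; XL 57.27 cm.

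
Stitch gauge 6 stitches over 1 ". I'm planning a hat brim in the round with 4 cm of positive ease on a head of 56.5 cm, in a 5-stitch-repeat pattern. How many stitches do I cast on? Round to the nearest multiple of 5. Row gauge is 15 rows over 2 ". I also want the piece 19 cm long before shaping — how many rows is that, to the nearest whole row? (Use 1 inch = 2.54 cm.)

Finished = 56.5 + 4 = 60.5 cm.
60.5 cm × 1/2.54 = 23.82 inches.
6/1 = 6 sts per in; 23.82 × 6 = 142.91 sts.
Nearest multiple of 5 → 145.
19 cm = 7.48 inches; × 7.5 = 56.10 → 56 rows.

Cast on 145 stitches; work 56 rows.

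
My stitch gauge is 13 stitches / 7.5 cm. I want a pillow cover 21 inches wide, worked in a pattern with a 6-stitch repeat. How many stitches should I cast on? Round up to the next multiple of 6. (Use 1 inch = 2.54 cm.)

21 in = 21 × 2.54 = 53.34 cm.
13 / 7.5 = 1.733 sts/cm.
53.34 × 1.733 = 92.46 sts.
→ 96.

96 stitches.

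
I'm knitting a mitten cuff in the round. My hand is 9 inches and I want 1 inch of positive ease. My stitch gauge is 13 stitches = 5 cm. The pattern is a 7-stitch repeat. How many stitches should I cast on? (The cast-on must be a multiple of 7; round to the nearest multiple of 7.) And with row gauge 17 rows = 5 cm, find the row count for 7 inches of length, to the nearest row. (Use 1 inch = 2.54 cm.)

Finished = 9 + 1 = 10 inches.
10 inches × 2.54 = 25.40 cm.
13/5 = 2.6 sts per cm; 25.40 × 2.6 = 66.04 sts.
Nearest multiple of 7 → 63.
7 inches = 17.78 cm; × 3.4 = 60.45 → 60 rows.

Cast on 63 stitches; work 60 rows.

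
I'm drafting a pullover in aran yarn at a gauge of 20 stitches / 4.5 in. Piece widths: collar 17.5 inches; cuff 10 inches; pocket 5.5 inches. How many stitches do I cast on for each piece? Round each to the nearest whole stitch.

collar 78; cuff 44; pocket 24.

Rate = 20/4.5 = 4.444 sts per in.
collar: 17.5 × 4.444 = 77.78 → 78.
cuff: 10 × 4.444 = 44.44 → 44.
pocket: 5.5 × 4.444 = 24.44 → 24.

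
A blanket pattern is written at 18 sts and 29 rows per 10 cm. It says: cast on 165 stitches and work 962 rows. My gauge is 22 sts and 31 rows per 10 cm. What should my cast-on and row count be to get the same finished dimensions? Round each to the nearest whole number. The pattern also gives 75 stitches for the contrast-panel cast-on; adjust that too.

Cast on 202 stitches; work 1028 rows; contrast-panel cast-on 92 stitches.

Stitches: 165 × 22/18 = 201.67 → 202.
Rows: 962 × 31/29 = 1028.34 → 1028.
contrast-panel cast-on: 75 × 22/18 = 91.67 → 92.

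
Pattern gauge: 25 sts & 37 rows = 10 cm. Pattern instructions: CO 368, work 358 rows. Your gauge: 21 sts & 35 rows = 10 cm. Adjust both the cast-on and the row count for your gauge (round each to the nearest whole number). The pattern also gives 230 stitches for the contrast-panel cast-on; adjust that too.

Cast on 309 stitches; work 339 rows; contrast-panel cast-on 193 stitches.

Stitches: 368 × 21/25 = 309.12 → 309.
Rows: 358 × 35/37 = 338.65 → 339.
contrast-panel cast-on: 230 × 21/25 = 193.20 → 193.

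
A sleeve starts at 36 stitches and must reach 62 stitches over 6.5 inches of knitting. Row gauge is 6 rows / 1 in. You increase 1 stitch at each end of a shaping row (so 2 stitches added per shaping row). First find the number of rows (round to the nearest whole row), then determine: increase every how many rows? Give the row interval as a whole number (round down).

Increase every 3rd row.

Rows = 6.5 × 6 = 39.0 → 39 rows.
Stitches to add: 26 → 13 shaping rows (at 2 st each).
39 / 13 = 3.00 → every 3 rows.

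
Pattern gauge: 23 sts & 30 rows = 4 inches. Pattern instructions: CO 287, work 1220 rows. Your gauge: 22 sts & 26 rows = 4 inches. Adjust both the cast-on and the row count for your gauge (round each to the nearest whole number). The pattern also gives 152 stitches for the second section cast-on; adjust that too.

Stitches: 287 × 22/23 = 274.52 → 275.
Rows: 1220 × 26/30 = 1057.33 → 1057.
second section cast-on: 152 × 22/23 = 145.39 → 145.

Cast on 275 stitches; work 1057 rows; second section cast-on 145 stitches.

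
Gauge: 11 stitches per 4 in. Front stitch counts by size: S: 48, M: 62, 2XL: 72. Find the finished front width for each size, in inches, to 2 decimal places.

S 17.45 inches; M 22.55 inches; 2XL 26.18 inches.

11/4 = 2.75 sts per in.
S: 48 / 2.75 = 17.455 → 17.45 in.
M: 62 / 2.75 = 22.545 → 22.55 in.
2XL: 72 / 2.75 = 26.182 → 26.18 in.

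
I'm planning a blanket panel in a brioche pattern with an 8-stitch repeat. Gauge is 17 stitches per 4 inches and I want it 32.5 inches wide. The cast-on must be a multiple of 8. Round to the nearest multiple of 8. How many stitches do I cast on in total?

17 / 4 = 4.25 sts per inch.
32.5 × 4.25 = 138.12 sts.
Nearest multiple of 8: 136.

136 stitches.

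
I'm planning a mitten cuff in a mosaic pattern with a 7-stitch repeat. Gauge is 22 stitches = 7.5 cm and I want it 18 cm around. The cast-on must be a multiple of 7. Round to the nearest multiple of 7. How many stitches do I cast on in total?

22 / 7.5 = 2.933 sts per cm.
18 × 2.933 = 52.80 sts.
Nearest multiple of 7: 56.

CO 56 sts.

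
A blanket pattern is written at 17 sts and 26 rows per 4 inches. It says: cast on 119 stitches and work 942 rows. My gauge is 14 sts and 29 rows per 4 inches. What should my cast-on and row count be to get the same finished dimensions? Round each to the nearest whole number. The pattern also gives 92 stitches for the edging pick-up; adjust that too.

Cast on 98 stitches; work 1051 rows; edging pick-up 76 stitches.

Stitches: 119 × 14/17 = 98.00 → 98.
Rows: 942 × 29/26 = 1050.69 → 1051.
edging pick-up: 92 × 14/17 = 75.76 → 76.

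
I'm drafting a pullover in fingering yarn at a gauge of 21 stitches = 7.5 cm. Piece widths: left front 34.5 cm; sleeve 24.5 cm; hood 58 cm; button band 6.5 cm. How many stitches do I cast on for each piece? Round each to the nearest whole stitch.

Rate = 21/7.5 = 2.8 sts per cm.
left front: 34.5 × 2.8 = 96.60 → 97.
sleeve: 24.5 × 2.8 = 68.60 → 69.
hood: 58 × 2.8 = 162.40 → 162.
button band: 6.5 × 2.8 = 18.20 → 18.

left front 97; sleeve 69; hood 162; button band 18.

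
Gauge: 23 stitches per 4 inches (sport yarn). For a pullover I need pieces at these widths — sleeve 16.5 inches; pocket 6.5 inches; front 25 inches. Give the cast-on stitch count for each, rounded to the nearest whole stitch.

sleeve 95; pocket 37; front 144.

Rate = 23/4 = 5.75 sts per in.
sleeve: 16.5 × 5.75 = 94.88 → 95.
pocket: 6.5 × 5.75 = 37.38 → 37.
front: 25 × 5.75 = 143.75 → 144.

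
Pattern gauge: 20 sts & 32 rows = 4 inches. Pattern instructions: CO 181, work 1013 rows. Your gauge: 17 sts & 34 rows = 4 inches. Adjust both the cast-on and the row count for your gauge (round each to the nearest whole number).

Stitches: 181 × 17/20 = 153.85 → 154.
Rows: 1013 × 34/32 = 1076.31 → 1076.

Cast on 154 stitches; work 1076 rows.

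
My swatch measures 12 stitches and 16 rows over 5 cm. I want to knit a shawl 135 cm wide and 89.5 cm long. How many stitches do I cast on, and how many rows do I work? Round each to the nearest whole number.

Cast on 324 stitches and work 286 rows.

Stitch gauge = 12/5 = 2.4 sts/cm; 135 × 2.4 = 324.00 → 324 sts.
Row gauge = 16/5 = 3.2 rows/cm; 89.5 × 3.2 = 286.40 → 286 rows.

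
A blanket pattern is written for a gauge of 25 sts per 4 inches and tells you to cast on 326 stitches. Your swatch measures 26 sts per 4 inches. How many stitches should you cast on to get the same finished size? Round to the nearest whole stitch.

Scale factor = 26 / 25 = 1.040.
326 × 26 / 25 = 339.04 sts.
→ 339 sts.

Cast on 339 stitches.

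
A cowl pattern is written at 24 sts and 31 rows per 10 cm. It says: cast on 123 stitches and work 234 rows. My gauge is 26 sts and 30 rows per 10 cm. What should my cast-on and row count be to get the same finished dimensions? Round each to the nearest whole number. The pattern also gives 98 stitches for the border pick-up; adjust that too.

Stitches: 123 × 26/24 = 133.25 → 133.
Rows: 234 × 30/31 = 226.45 → 226.
border pick-up: 98 × 26/24 = 106.17 → 106.

Cast on 133 stitches; work 226 rows; border pick-up 106 stitches.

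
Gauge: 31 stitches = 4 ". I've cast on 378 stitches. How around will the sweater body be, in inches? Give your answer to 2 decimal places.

31 stitches / 4 inch = 7.75 stitches per inch.
378 / 7.75 = 48.774 inches.

48.77 inches.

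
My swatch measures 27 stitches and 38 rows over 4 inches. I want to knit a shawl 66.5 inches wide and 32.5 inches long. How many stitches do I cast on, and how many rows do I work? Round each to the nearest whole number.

Cast on 449 stitches and work 309 rows.

Stitch gauge = 27/4 = 6.75 sts/in; 66.5 × 6.75 = 448.88 → 449 sts.
Row gauge = 38/4 = 9.5 rows/in; 32.5 × 9.5 = 308.75 → 309 rows.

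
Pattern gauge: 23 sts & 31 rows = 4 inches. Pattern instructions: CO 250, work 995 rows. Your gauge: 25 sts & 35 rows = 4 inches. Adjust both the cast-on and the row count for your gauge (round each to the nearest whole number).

Cast on 272 stitches; work 1123 rows.

Stitches: 250 × 25/23 = 271.74 → 272.
Rows: 995 × 35/31 = 1123.39 → 1123.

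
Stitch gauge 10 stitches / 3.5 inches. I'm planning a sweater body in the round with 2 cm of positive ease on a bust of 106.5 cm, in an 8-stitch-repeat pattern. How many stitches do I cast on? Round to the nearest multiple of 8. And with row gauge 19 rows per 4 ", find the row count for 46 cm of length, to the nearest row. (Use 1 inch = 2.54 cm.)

Cast on 120 stitches; work 86 rows.

Finished = 106.5 + 2 = 108.5 cm.
108.5 cm × 1/2.54 = 42.72 inches.
10/3.5 = 2.857 sts per in; 42.72 × 2.857 = 122.05 sts.
Nearest multiple of 8 → 120.
46 cm = 18.11 inches; × 4.75 = 86.02 → 86 rows.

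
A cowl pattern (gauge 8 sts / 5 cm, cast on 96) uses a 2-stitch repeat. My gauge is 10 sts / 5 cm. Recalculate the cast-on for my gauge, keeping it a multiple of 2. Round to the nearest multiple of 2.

Cast on 120 stitches.

96 × 10 / 8 = 120.00.
Nearest multiple of 2: 120.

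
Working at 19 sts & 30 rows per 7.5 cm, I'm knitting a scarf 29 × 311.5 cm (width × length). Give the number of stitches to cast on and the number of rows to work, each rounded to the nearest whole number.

Stitch gauge = 19/7.5 = 2.533 sts/cm; 29 × 2.533 = 73.47 → 73 sts.
Row gauge = 30/7.5 = 4 rows/cm; 311.5 × 4 = 1246.00 → 1246 rows.

Cast on 73 stitches and work 1246 rows.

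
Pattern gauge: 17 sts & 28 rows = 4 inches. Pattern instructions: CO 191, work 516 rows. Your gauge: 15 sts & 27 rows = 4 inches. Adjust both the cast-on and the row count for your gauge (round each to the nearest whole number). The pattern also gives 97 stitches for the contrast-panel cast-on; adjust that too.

Stitches: 191 × 15/17 = 168.53 → 169.
Rows: 516 × 27/28 = 497.57 → 498.
contrast-panel cast-on: 97 × 15/17 = 85.59 → 86.

Cast on 169 stitches; work 498 rows; contrast-panel cast-on 86 stitches.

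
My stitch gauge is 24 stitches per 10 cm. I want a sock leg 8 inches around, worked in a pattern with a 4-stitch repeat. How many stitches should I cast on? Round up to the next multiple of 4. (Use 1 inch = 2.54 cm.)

8 in = 8 × 2.54 = 20.32 cm.
24 / 10 = 2.4 sts/cm.
20.32 × 2.4 = 48.77 sts.
→ 52.

Cast on 52 stitches.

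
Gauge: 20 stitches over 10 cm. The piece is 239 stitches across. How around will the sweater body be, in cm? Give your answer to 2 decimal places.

119.50 cm.

20 stitches / 10 cm = 2 stitches per cm.
239 / 2 = 119.500 cm.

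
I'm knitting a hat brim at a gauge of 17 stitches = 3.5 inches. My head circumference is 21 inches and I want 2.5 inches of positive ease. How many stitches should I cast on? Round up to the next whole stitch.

Finished = 21 + 2.5 = 23.5 in.
17 / 3.5 = 4.857 sts per inch.
23.50 × 4.857 = 114.14 sts.
→ 115 sts.

Cast on 115 stitches.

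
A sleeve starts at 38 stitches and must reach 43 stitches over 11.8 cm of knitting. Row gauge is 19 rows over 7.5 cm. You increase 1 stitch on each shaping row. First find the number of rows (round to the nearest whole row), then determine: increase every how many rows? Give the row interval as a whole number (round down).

Rows = 11.8 × 2.533 = 29.9 → 30 rows.
Stitches to add: 5 → 5 shaping rows (at 1 st each).
30 / 5 = 6.00 → every 6 rows.

Increase every 6th row.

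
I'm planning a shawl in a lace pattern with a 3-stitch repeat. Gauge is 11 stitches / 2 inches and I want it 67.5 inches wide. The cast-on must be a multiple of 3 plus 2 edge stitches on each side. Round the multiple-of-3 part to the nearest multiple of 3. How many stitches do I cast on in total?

CO 370 sts.

11 / 2 = 5.5 sts per inch.
67.5 × 5.5 = 371.25 sts.
Less 4 edge sts → 367.25 for the repeat.
Nearest multiple of 3: 366.
Add back 4 edge sts → 370.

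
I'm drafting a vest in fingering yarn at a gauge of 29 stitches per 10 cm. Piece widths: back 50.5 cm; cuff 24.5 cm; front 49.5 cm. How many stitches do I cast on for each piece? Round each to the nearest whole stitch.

Rate = 29/10 = 2.9 sts per cm.
back: 50.5 × 2.9 = 146.45 → 146.
cuff: 24.5 × 2.9 = 71.05 → 71.
front: 49.5 × 2.9 = 143.55 → 144.

back 146; cuff 71; front 144.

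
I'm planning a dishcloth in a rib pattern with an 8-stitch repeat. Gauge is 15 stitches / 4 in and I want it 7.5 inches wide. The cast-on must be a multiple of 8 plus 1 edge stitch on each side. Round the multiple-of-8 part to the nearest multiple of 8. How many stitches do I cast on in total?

15 / 4 = 3.75 sts per inch.
7.5 × 3.75 = 28.12 sts.
Less 2 edge sts → 26.12 for the repeat.
Nearest multiple of 8: 24.
Add back 2 edge sts → 26.

CO 26 sts.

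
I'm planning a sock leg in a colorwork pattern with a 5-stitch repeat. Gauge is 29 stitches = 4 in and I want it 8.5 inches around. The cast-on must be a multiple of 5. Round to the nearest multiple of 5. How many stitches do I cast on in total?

CO 60 sts.

29 / 4 = 7.25 sts per inch.
8.5 × 7.25 = 61.62 sts.
Nearest multiple of 5: 60.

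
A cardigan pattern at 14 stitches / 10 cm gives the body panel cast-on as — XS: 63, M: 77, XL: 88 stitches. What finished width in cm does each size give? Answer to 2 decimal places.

XS 45.00 cm; M 55.00 cm; XL 62.86 cm.

14/10 = 1.4 sts per cm.
XS: 63 / 1.4 = 45.000 → 45.00 cm.
M: 77 / 1.4 = 55.000 → 55.00 cm.
XL: 88 / 1.4 = 62.857 → 62.86 cm.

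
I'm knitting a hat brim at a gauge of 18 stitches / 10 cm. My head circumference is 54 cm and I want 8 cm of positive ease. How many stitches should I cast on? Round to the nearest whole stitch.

Finished = 54 + 8 = 62 cm.
18 / 10 = 1.8 sts per cm.
62.00 × 1.8 = 111.60 sts.
→ 112 sts.

112 stitches.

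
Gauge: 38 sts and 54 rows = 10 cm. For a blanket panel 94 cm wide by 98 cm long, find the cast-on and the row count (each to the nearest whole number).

Stitch gauge = 38/10 = 3.8 sts/cm; 94 × 3.8 = 357.20 → 357 sts.
Row gauge = 54/10 = 5.4 rows/cm; 98 × 5.4 = 529.20 → 529 rows.

Cast on 357 stitches and work 529 rows.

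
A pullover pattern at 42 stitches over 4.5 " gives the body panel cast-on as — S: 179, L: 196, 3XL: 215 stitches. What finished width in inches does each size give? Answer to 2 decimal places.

S 19.18 inches; L 21.00 inches; 3XL 23.04 inches.

42/4.5 = 9.333 sts per in.
S: 179 / 9.333 = 19.179 → 19.18 in.
L: 196 / 9.333 = 21.000 → 21.00 in.
3XL: 215 / 9.333 = 23.036 → 23.04 in.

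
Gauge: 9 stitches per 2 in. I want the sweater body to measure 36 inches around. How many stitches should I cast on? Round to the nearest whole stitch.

Cast on 162 stitches.

9 stitches / 2 in = 4.5 stitches per inch.
36 × 4.5 = 162.00 stitches.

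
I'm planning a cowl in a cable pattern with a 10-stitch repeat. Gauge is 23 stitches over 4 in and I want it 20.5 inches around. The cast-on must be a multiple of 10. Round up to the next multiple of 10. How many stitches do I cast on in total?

23 / 4 = 5.75 sts per inch.
20.5 × 5.75 = 117.88 sts.
Next multiple of 10: 120.

120 stitches.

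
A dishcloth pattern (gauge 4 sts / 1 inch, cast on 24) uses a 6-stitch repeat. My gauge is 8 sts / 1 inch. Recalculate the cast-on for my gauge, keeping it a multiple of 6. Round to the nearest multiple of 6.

24 × 8 / 4 = 48.00.
Nearest multiple of 6: 48.

Cast on 48 stitches.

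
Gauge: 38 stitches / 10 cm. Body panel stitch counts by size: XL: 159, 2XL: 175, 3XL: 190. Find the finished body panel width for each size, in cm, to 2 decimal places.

38/10 = 3.8 sts per cm.
XL: 159 / 3.8 = 41.842 → 41.84 cm.
2XL: 175 / 3.8 = 46.053 → 46.05 cm.
3XL: 190 / 3.8 = 50.000 → 50.00 cm.

XL 41.84 cm; 2XL 46.05 cm; 3XL 50.00 cm.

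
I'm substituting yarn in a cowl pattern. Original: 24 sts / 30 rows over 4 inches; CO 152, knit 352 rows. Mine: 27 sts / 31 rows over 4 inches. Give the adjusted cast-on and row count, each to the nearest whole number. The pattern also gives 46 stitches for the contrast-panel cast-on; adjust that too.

Stitches: 152 × 27/24 = 171.00 → 171.
Rows: 352 × 31/30 = 363.73 → 364.
contrast-panel cast-on: 46 × 27/24 = 51.75 → 52.

Cast on 171 stitches; work 364 rows; contrast-panel cast-on 52 stitches.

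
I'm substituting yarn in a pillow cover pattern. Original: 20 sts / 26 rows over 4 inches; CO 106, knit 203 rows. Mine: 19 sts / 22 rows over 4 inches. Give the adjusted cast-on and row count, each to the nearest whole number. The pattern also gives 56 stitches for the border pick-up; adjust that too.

Stitches: 106 × 19/20 = 100.70 → 101.
Rows: 203 × 22/26 = 171.77 → 172.
border pick-up: 56 × 19/20 = 53.20 → 53.

Cast on 101 stitches; work 172 rows; border pick-up 53 stitches.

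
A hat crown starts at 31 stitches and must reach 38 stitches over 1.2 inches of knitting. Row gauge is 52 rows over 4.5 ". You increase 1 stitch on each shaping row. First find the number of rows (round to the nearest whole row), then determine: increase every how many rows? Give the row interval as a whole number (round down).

Increase every 2nd row.

Rows = 1.2 × 11.556 = 13.9 → 14 rows.
Stitches to add: 7 → 7 shaping rows (at 1 st each).
14 / 7 = 2.00 → every 2 rows.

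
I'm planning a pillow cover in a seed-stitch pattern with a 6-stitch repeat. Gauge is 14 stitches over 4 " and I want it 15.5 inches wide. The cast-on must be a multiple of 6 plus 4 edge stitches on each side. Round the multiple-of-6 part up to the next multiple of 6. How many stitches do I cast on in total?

CO 56 sts.

14 / 4 = 3.5 sts per inch.
15.5 × 3.5 = 54.25 sts.
Less 8 edge sts → 46.25 for the repeat.
Next multiple of 6: 48.
Add back 8 edge sts → 56.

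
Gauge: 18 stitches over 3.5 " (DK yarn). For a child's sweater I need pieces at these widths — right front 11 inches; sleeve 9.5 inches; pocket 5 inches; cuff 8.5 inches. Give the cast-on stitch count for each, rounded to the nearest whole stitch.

right front 57; sleeve 49; pocket 26; cuff 44.

Rate = 18/3.5 = 5.143 sts per in.
right front: 11 × 5.143 = 56.57 → 57.
sleeve: 9.5 × 5.143 = 48.86 → 49.
pocket: 5 × 5.143 = 25.71 → 26.
cuff: 8.5 × 5.143 = 43.71 → 44.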